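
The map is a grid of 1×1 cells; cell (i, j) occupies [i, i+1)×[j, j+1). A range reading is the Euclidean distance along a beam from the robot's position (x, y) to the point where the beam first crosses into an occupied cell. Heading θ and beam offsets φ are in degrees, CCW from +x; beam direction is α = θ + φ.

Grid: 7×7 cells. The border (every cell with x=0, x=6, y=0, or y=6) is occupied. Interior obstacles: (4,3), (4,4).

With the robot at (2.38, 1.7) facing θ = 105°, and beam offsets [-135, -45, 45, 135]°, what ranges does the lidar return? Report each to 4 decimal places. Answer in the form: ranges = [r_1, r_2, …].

beam 1: φ=-135°, α=330°
  cosα=0.8660 sinα=-0.5000 | (2,1) | tMaxX 0.7159 tMaxY 1.4000 | tΔX 1.1547 tΔY 2.0000
    t=0.7159 [x] (3,1)
    t=1.4000 [y] (3,0) — stop
  → r_1 = 1.4000
beam 2: φ=-45°, α=60°
  cosα=0.5000 sinα=0.8660 | (2,1) | tMaxX 1.2400 tMaxY 0.3464 | tΔX 2.0000 tΔY 1.1547
    t=0.3464 [y] (2,2)
    t=1.2400 [x] (3,2)
    t=1.5011 [y] (3,3)
    t=2.6558 [y] (3,4)
    t=3.2400 [x] (4,4) — stop
  → r_2 = 3.2400
beam 3: φ=45°, α=150°
  cosα=-0.8660 sinα=0.5000 | (2,1) | tMaxX 0.4388 tMaxY 0.6000 | tΔX 1.1547 tΔY 2.0000
    t=0.4388 [x] (1,1)
    t=0.6000 [y] (1,2)
    t=1.5935 [x] (0,2) — stop
  → r_3 = 1.5935
beam 4: φ=135°, α=240°
  cosα=-0.5000 sinα=-0.8660 | (2,1) | tMaxX 0.7600 tMaxY 0.8083 | tΔX 2.0000 tΔY 1.1547
    t=0.7600 [x] (1,1)
    t=0.8083 [y] (1,0) — stop
  → r_4 = 0.8083

ranges = [1.4000, 3.2400, 1.5935, 0.8083]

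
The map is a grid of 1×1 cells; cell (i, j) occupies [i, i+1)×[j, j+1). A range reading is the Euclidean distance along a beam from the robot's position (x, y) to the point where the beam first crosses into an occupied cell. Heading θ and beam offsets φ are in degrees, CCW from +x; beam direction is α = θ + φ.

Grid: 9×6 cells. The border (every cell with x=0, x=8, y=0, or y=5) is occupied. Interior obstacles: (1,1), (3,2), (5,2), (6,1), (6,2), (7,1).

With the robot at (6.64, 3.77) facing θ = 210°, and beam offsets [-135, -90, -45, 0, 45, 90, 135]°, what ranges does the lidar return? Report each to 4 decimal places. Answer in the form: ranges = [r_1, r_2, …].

ranges = [1.2734, 1.4203, 4.7524, 1.5400, 0.7972, 2.0438, 1.4080]

beam 1: φ=-135°, α=75°
  cosα=0.2588 sinα=0.9659 | (6,3) | tMaxX 1.3909 tMaxY 0.2381 | tΔX 3.8637 tΔY 1.0353
    t=0.2381 [y] (6,4)
    t=1.2734 [y] (6,5) — stop
  → r_1 = 1.2734
beam 2: φ=-90°, α=120°
  cosα=-0.5000 sinα=0.8660 | (6,3) | tMaxX 1.2800 tMaxY 0.2656 | tΔX 2.0000 tΔY 1.1547
    t=0.2656 [y] (6,4)
    t=1.2800 [x] (5,4)
    t=1.4203 [y] (5,5) — stop
  → r_2 = 1.4203
beam 3: φ=-45°, α=165°
  cosα=-0.9659 sinα=0.2588 | (6,3) | tMaxX 0.6626 tMaxY 0.8887 | tΔX 1.0353 tΔY 3.8637
    t=0.6626 [x] (5,3)
    t=0.8887 [y] (5,4)
    t=1.6979 [x] (4,4)
    t=2.7331 [x] (3,4)
    t=3.7684 [x] (2,4)
    t=4.7524 [y] (2,5) — stop
  → r_3 = 4.7524
beam 4: φ=0°, α=210°
  cosα=-0.8660 sinα=-0.5000 | (6,3) | tMaxX 0.7390 tMaxY 1.5400 | tΔX 1.1547 tΔY 2.0000
    t=0.7390 [x] (5,3)
    t=1.5400 [y] (5,2) — stop
  → r_4 = 1.5400
beam 5: φ=45°, α=255°
  cosα=-0.2588 sinα=-0.9659 | (6,3) | tMaxX 2.4728 tMaxY 0.7972 | tΔX 3.8637 tΔY 1.0353
    t=0.7972 [y] (6,2) — stop
  → r_5 = 0.7972
beam 6: φ=90°, α=300°
  cosα=0.5000 sinα=-0.8660 | (6,3) | tMaxX 0.7200 tMaxY 0.8891 | tΔX 2.0000 tΔY 1.1547
    t=0.7200 [x] (7,3)
    t=0.8891 [y] (7,2)
    t=2.0438 [y] (7,1) — stop
  → r_6 = 2.0438
beam 7: φ=135°, α=345°
  cosα=0.9659 sinα=-0.2588 | (6,3) | tMaxX 0.3727 tMaxY 2.9751 | tΔX 1.0353 tΔY 3.8637
    t=0.3727 [x] (7,3)
    t=1.4080 [x] (8,3) — stop
  → r_7 = 1.4080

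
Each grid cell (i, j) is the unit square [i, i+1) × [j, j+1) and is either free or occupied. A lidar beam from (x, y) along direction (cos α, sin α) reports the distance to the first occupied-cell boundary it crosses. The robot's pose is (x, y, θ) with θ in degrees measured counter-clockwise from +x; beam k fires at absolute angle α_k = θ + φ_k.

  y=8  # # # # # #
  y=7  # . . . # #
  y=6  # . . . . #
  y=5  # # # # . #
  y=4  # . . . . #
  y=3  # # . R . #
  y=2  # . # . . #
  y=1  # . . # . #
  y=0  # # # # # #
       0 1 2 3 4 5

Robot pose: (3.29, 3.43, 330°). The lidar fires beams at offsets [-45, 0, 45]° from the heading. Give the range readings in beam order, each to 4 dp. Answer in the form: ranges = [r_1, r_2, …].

ranges = [1.4804, 1.9745, 1.7703]

beam 1: φ=-45°, α=285°
  d=(0.2588,-0.9659)  start (3,3)  tX=2.7432 tY=0.4452  stride 1/|dx|=3.8637 1/|dy|=1.0353
    cross y-line → (3,2), t=0.4452
    cross y-line → (3,1), t=1.4804 (wall)
  → r_1 = 1.4804
beam 2: φ=0°, α=330°
  d=(0.8660,-0.5000)  start (3,3)  tX=0.8198 tY=0.8600  stride 1/|dx|=1.1547 1/|dy|=2.0000
    cross x-line → (4,3), t=0.8198
    cross y-line → (4,2), t=0.8600
    cross x-line → (5,2), t=1.9745 (wall)
  → r_2 = 1.9745
beam 3: φ=45°, α=15°
  d=(0.9659,0.2588)  start (3,3)  tX=0.7350 tY=2.2023  stride 1/|dx|=1.0353 1/|dy|=3.8637
    cross x-line → (4,3), t=0.7350
    cross x-line → (5,3), t=1.7703 (wall)
  → r_3 = 1.7703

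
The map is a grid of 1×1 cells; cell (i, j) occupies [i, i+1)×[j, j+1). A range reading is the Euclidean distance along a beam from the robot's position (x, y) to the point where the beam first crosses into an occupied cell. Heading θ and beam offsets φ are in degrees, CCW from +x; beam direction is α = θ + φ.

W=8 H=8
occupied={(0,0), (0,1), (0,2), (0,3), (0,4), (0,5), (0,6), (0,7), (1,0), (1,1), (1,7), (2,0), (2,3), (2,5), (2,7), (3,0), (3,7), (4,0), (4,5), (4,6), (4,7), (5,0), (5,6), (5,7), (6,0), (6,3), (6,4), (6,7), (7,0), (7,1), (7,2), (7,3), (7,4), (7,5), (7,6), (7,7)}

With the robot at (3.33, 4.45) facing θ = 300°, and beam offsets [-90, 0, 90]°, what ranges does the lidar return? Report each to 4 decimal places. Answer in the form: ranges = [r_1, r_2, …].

beam 1: φ=-90°, α=210°
  cosα=-0.8660 sinα=-0.5000 | (3,4) | tMaxX 0.3811 tMaxY 0.9000 | tΔX 1.1547 tΔY 2.0000
    t=0.3811 [x] (2,4)
    t=0.9000 [y] (2,3) — stop
  → r_1 = 0.9000
beam 2: φ=0°, α=300°
  cosα=0.5000 sinα=-0.8660 | (3,4) | tMaxX 1.3400 tMaxY 0.5196 | tΔX 2.0000 tΔY 1.1547
    t=0.5196 [y] (3,3)
    t=1.3400 [x] (4,3)
    t=1.6743 [y] (4,2)
    t=2.8290 [y] (4,1)
    t=3.3400 [x] (5,1)
    t=3.9837 [y] (5,0) — stop
  → r_2 = 3.9837
beam 3: φ=90°, α=30°
  cosα=0.8660 sinα=0.5000 | (3,4) | tMaxX 0.7736 tMaxY 1.1000 | tΔX 1.1547 tΔY 2.0000
    t=0.7736 [x] (4,4)
    t=1.1000 [y] (4,5) — stop
  → r_3 = 1.1000

ranges = [0.9000, 3.9837, 1.1000]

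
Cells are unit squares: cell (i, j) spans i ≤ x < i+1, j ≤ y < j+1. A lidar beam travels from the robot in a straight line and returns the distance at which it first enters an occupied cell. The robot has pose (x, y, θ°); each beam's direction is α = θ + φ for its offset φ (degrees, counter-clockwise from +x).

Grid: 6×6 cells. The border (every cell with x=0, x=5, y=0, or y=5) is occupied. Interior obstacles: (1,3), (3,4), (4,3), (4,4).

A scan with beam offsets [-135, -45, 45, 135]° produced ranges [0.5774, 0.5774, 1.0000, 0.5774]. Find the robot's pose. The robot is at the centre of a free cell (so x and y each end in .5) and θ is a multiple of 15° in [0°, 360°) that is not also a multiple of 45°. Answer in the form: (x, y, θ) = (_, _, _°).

(x, y, θ) = (1.5, 4.5, 345°)

Candidates: 12 free-cell centres × 16 headings = 192 poses. Raycast each; keep the one whose scan matches to 4 dp.
  (1.5, 4.5, 240°): beam 1 = 0.5176 ≠ 0.5774 ✗
  (2.5, 1.5, 75°): beam 2 = 2.8868 ≠ 0.5774 ✗
  (3.5, 1.5, 75°): beam 2 = 1.7321 ≠ 0.5774 ✗
  (3.5, 2.5, 120°): beam 1 = 1.5529 ≠ 0.5774 ✗
  (2.5, 3.5, 150°): beam 1 = 1.5529 ≠ 0.5774 ✗
  …
  (1.5, 4.5, 345°): r_1=0.5774, r_2=0.5774, r_3=1.0000, r_4=0.5774 — all match ✓
Only this pose fits every beam.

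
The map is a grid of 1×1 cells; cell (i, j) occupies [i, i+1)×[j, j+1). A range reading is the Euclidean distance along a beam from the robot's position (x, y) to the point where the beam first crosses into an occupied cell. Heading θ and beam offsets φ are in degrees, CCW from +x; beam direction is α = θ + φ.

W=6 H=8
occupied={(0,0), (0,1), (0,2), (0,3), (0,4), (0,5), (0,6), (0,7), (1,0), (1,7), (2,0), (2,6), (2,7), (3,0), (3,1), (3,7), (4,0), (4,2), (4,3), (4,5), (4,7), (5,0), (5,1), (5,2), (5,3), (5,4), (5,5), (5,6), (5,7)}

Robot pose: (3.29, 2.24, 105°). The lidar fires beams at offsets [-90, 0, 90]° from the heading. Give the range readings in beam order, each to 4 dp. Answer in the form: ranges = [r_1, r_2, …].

ranges = [0.7350, 3.8926, 2.3708]

beam 1: φ=-90°, α=15°
  direction (0.9659, 0.2588); cell (3,2); t to first gridline: x 0.7350, y 2.9364 (then +1.0353 / +3.8637)
    (4,2) via x @ 0.7350  # hit
  → r_1 = 0.7350
beam 2: φ=0°, α=105°
  direction (-0.2588, 0.9659); cell (3,2); t to first gridline: x 1.1205, y 0.7868 (then +3.8637 / +1.0353)
    (3,3) via y @ 0.7868
    (2,3) via x @ 1.1205
    (2,4) via y @ 1.8221
    (2,5) via y @ 2.8574
    (2,6) via y @ 3.8926  # hit
  → r_2 = 3.8926
beam 3: φ=90°, α=195°
  direction (-0.9659, -0.2588); cell (3,2); t to first gridline: x 0.3002, y 0.9273 (then +1.0353 / +3.8637)
    (2,2) via x @ 0.3002
    (2,1) via y @ 0.9273
    (1,1) via x @ 1.3355
    (0,1) via x @ 2.3708  # hit
  → r_3 = 2.3708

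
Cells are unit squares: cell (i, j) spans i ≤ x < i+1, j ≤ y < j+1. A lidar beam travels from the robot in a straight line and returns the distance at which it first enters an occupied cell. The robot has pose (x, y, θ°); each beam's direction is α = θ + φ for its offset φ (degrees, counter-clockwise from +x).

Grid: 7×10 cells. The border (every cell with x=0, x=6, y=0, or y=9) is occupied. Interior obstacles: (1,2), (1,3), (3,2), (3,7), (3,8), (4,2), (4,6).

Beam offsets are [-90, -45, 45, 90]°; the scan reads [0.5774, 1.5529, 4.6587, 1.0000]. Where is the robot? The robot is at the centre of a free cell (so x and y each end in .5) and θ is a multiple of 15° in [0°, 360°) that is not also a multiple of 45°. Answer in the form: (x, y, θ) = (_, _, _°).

(x, y, θ) = (2.5, 8.5, 210°)

Enumerate (i+0.5, j+0.5, θ) over the 33 free cells and 16 admissible headings. For each, cast all 4 beams and compare to the given ranges.
  (3.5, 5.5, 30°): beam 1 = 2.8868 ≠ 0.5774 ✗
  (2.5, 7.5, 30°): beam 1 = 7.0000 ≠ 0.5774 ✗
  (2.5, 6.5, 210°): beam 1 = 2.8868 ≠ 0.5774 ✗
  …
  (2.5, 8.5, 210°): r_1=0.5774, r_2=1.5529, r_3=4.6587, r_4=1.0000 — all match ✓
Only this pose fits every beam.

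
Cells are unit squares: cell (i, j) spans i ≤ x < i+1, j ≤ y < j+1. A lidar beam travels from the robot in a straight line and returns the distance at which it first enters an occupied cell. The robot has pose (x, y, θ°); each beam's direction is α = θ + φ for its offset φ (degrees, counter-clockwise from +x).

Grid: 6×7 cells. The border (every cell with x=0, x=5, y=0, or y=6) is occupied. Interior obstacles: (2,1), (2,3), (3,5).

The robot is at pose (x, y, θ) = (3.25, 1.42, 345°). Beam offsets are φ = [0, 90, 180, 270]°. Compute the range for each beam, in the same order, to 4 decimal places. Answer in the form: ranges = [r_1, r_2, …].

beam 1: φ=0°, α=345°
  d=(0.9659,-0.2588)  start (3,1)  tX=0.7765 tY=1.6228  stride 1/|dx|=1.0353 1/|dy|=3.8637
    cross x-line → (4,1), t=0.7765
    cross y-line → (4,0), t=1.6228 (wall)
  → r_1 = 1.6228
beam 2: φ=90°, α=75°
  d=(0.2588,0.9659)  start (3,1)  tX=2.8978 tY=0.6005  stride 1/|dx|=3.8637 1/|dy|=1.0353
    cross y-line → (3,2), t=0.6005
    cross y-line → (3,3), t=1.6357
    cross y-line → (3,4), t=2.6710
    cross x-line → (4,4), t=2.8978
    cross y-line → (4,5), t=3.7063
    cross y-line → (4,6), t=4.7416 (wall)
  → r_2 = 4.7416
beam 3: φ=180°, α=165°
  d=(-0.9659,0.2588)  start (3,1)  tX=0.2588 tY=2.2409  stride 1/|dx|=1.0353 1/|dy|=3.8637
    cross x-line → (2,1), t=0.2588 (wall)
  → r_3 = 0.2588
beam 4: φ=270°, α=255°
  d=(-0.2588,-0.9659)  start (3,1)  tX=0.9659 tY=0.4348  stride 1/|dx|=3.8637 1/|dy|=1.0353
    cross y-line → (3,0), t=0.4348 (wall)
  → r_4 = 0.4348

ranges = [1.6228, 4.7416, 0.2588, 0.4348]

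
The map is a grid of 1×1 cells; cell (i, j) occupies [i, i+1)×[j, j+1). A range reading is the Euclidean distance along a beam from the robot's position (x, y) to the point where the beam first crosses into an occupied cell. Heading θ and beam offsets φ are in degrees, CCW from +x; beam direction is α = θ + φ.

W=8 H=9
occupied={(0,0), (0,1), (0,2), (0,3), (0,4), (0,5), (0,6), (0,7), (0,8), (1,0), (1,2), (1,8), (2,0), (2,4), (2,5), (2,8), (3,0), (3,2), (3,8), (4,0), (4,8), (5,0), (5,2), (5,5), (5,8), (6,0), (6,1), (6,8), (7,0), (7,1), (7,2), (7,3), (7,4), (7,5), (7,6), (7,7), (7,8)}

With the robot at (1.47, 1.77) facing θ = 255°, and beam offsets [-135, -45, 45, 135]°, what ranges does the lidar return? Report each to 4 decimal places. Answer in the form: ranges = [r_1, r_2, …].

ranges = [0.2656, 0.5427, 0.8891, 0.4600]

beam 1: φ=-135°, α=120°
  direction (-0.5000, 0.8660); cell (1,1); t to first gridline: x 0.9400, y 0.2656 (then +2.0000 / +1.1547)
    (1,2) via y @ 0.2656  # hit
  → r_1 = 0.2656
beam 2: φ=-45°, α=210°
  direction (-0.8660, -0.5000); cell (1,1); t to first gridline: x 0.5427, y 1.5400 (then +1.1547 / +2.0000)
    (0,1) via x @ 0.5427  # hit
  → r_2 = 0.5427
beam 3: φ=45°, α=300°
  direction (0.5000, -0.8660); cell (1,1); t to first gridline: x 1.0600, y 0.8891 (then +2.0000 / +1.1547)
    (1,0) via y @ 0.8891  # hit
  → r_3 = 0.8891
beam 4: φ=135°, α=30°
  direction (0.8660, 0.5000); cell (1,1); t to first gridline: x 0.6120, y 0.4600 (then +1.1547 / +2.0000)
    (1,2) via y @ 0.4600  # hit
  → r_4 = 0.4600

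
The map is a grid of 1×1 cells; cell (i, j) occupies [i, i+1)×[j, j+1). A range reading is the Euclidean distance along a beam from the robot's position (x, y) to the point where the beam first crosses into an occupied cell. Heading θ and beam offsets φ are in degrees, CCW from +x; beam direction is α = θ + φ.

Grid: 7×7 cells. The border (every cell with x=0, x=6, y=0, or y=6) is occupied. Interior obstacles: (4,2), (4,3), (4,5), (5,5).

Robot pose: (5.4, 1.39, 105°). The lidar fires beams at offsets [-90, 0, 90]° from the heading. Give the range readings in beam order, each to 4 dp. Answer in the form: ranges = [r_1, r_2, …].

ranges = [0.6212, 1.5455, 1.5068]

beam 1: φ=-90°, α=15°
  direction (0.9659, 0.2588); cell (5,1); t to first gridline: x 0.6212, y 2.3569 (then +1.0353 / +3.8637)
    (6,1) via x @ 0.6212  # hit
  → r_1 = 0.6212
beam 2: φ=0°, α=105°
  direction (-0.2588, 0.9659); cell (5,1); t to first gridline: x 1.5455, y 0.6315 (then +3.8637 / +1.0353)
    (5,2) via y @ 0.6315
    (4,2) via x @ 1.5455  # hit
  → r_2 = 1.5455
beam 3: φ=90°, α=195°
  direction (-0.9659, -0.2588); cell (5,1); t to first gridline: x 0.4141, y 1.5068 (then +1.0353 / +3.8637)
    (4,1) via x @ 0.4141
    (3,1) via x @ 1.4494
    (3,0) via y @ 1.5068  # hit
  → r_3 = 1.5068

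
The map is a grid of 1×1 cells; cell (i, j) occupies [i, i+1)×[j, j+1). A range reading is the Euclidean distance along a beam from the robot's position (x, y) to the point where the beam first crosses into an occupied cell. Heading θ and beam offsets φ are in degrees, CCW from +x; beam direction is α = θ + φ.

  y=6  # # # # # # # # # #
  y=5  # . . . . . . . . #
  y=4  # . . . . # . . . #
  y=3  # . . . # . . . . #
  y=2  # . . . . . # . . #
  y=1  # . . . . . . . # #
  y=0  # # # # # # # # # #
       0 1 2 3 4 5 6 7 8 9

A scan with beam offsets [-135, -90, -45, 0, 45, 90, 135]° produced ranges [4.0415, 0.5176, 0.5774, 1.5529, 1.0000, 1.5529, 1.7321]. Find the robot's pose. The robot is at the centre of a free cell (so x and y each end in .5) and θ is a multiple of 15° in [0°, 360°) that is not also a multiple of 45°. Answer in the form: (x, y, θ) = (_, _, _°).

(x, y, θ) = (7.5, 2.5, 255°)

The pose lattice has 36·16 = 576 candidates. Test each by forward raycasting.
  (2.5, 4.5, 165°): beam 1 = 3.0000 ≠ 4.0415 ✗
  (2.5, 1.5, 330°): beam 1 = 1.5529 ≠ 4.0415 ✗
  (2.5, 1.5, 210°): beam 1 = 4.6587 ≠ 4.0415 ✗
  …
  (7.5, 2.5, 255°): r_1=4.0415, r_2=0.5176, r_3=0.5774, r_4=1.5529, r_5=1.0000, r_6=1.5529, r_7=1.7321 — all match ✓
Unique over the lattice → pose = (7.5, 2.5, 255°).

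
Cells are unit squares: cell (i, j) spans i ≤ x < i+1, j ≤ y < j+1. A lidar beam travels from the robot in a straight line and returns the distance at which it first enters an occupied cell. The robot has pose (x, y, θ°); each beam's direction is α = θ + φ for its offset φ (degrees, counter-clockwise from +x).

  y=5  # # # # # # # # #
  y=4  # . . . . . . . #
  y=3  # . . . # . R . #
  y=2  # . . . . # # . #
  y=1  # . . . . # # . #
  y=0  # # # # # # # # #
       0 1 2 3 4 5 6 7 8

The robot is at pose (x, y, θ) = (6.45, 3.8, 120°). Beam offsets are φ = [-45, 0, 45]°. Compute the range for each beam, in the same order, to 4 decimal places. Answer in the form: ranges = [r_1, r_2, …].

beam 1: φ=-45°, α=75°
  cosα=0.2588 sinα=0.9659 | (6,3) | tMaxX 2.1250 tMaxY 0.2071 | tΔX 3.8637 tΔY 1.0353
    t=0.2071 [y] (6,4)
    t=1.2423 [y] (6,5) — stop
  → r_1 = 1.2423
beam 2: φ=0°, α=120°
  cosα=-0.5000 sinα=0.8660 | (6,3) | tMaxX 0.9000 tMaxY 0.2309 | tΔX 2.0000 tΔY 1.1547
    t=0.2309 [y] (6,4)
    t=0.9000 [x] (5,4)
    t=1.3856 [y] (5,5) — stop
  → r_2 = 1.3856
beam 3: φ=45°, α=165°
  cosα=-0.9659 sinα=0.2588 | (6,3) | tMaxX 0.4659 tMaxY 0.7727 | tΔX 1.0353 tΔY 3.8637
    t=0.4659 [x] (5,3)
    t=0.7727 [y] (5,4)
    t=1.5012 [x] (4,4)
    t=2.5364 [x] (3,4)
    t=3.5717 [x] (2,4)
    t=4.6070 [x] (1,4)
    t=4.6364 [y] (1,5) — stop
  → r_3 = 4.6364

ranges = [1.2423, 1.3856, 4.6364]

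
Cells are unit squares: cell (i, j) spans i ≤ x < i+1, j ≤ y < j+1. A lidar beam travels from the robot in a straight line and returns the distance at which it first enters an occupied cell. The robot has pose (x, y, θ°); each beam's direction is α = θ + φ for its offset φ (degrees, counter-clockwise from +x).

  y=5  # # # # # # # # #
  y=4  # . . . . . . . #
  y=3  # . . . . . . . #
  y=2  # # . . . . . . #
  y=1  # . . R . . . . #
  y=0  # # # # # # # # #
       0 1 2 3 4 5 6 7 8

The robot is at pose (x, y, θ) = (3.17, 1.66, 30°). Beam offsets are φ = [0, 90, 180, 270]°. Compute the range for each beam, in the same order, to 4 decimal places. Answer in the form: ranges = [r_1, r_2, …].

ranges = [5.5772, 3.8567, 1.3200, 0.7621]

beam 1: φ=0°, α=30°
  d=(0.8660,0.5000)  start (3,1)  tX=0.9584 tY=0.6800  stride 1/|dx|=1.1547 1/|dy|=2.0000
    cross y-line → (3,2), t=0.6800
    cross x-line → (4,2), t=0.9584
    cross x-line → (5,2), t=2.1131
    cross y-line → (5,3), t=2.6800
    cross x-line → (6,3), t=3.2678
    cross x-line → (7,3), t=4.4225
    cross y-line → (7,4), t=4.6800
    cross x-line → (8,4), t=5.5772 (wall)
  → r_1 = 5.5772
beam 2: φ=90°, α=120°
  d=(-0.5000,0.8660)  start (3,1)  tX=0.3400 tY=0.3926  stride 1/|dx|=2.0000 1/|dy|=1.1547
    cross x-line → (2,1), t=0.3400
    cross y-line → (2,2), t=0.3926
    cross y-line → (2,3), t=1.5473
    cross x-line → (1,3), t=2.3400
    cross y-line → (1,4), t=2.7020
    cross y-line → (1,5), t=3.8567 (wall)
  → r_2 = 3.8567
beam 3: φ=180°, α=210°
  d=(-0.8660,-0.5000)  start (3,1)  tX=0.1963 tY=1.3200  stride 1/|dx|=1.1547 1/|dy|=2.0000
    cross x-line → (2,1), t=0.1963
    cross y-line → (2,0), t=1.3200 (wall)
  → r_3 = 1.3200
beam 4: φ=270°, α=300°
  d=(0.5000,-0.8660)  start (3,1)  tX=1.6600 tY=0.7621  stride 1/|dx|=2.0000 1/|dy|=1.1547
    cross y-line → (3,0), t=0.7621 (wall)
  → r_4 = 0.7621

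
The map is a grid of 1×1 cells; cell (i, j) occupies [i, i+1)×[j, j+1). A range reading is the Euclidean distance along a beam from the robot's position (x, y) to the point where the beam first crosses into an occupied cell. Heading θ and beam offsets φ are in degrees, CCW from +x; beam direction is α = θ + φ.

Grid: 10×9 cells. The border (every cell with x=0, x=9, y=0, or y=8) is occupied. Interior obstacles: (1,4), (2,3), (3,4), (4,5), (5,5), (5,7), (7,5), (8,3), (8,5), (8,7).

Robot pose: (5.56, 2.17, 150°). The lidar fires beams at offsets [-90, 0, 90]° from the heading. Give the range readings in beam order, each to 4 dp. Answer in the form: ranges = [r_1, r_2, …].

ranges = [3.2678, 2.9560, 1.3510]

beam 1: φ=-90°, α=60°
  dir = (cos 60°, sin 60°) = (0.5000, 0.8660); from cell (5,2)
  next x-line at t=0.8800, next y-line at t=0.9584; Δt_x=2.0000, Δt_y=1.1547
    x: enter (6,2) at t=0.8800
    y: enter (6,3) at t=0.9584
    y: enter (6,4) at t=2.1131
    x: enter (7,4) at t=2.8800
    y: enter (7,5) at t=3.2678 ← occupied
  → r_1 = 3.2678
beam 2: φ=0°, α=150°
  dir = (cos 150°, sin 150°) = (-0.8660, 0.5000); from cell (5,2)
  next x-line at t=0.6466, next y-line at t=1.6600; Δt_x=1.1547, Δt_y=2.0000
    x: enter (4,2) at t=0.6466
    y: enter (4,3) at t=1.6600
    x: enter (3,3) at t=1.8013
    x: enter (2,3) at t=2.9560 ← occupied
  → r_2 = 2.9560
beam 3: φ=90°, α=240°
  dir = (cos 240°, sin 240°) = (-0.5000, -0.8660); from cell (5,2)
  next x-line at t=1.1200, next y-line at t=0.1963; Δt_x=2.0000, Δt_y=1.1547
    y: enter (5,1) at t=0.1963
    x: enter (4,1) at t=1.1200
    y: enter (4,0) at t=1.3510 ← occupied
  → r_3 = 1.3510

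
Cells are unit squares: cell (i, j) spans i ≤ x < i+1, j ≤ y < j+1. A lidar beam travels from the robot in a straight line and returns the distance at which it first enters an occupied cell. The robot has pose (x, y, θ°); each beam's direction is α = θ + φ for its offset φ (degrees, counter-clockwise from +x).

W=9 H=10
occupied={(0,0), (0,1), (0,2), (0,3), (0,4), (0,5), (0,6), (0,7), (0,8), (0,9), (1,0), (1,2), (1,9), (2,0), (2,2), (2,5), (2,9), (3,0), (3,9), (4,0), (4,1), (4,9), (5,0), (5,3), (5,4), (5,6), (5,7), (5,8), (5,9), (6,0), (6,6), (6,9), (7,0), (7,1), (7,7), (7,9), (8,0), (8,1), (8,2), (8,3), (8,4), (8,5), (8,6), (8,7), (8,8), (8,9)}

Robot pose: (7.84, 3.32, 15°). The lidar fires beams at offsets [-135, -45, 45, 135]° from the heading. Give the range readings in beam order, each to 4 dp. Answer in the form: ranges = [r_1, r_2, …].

beam 1: φ=-135°, α=240°
  direction (-0.5000, -0.8660); cell (7,3); t to first gridline: x 1.6800, y 0.3695 (then +2.0000 / +1.1547)
    (7,2) via y @ 0.3695
    (7,1) via y @ 1.5242  # hit
  → r_1 = 1.5242
beam 2: φ=-45°, α=330°
  direction (0.8660, -0.5000); cell (7,3); t to first gridline: x 0.1848, y 0.6400 (then +1.1547 / +2.0000)
    (8,3) via x @ 0.1848  # hit
  → r_2 = 0.1848
beam 3: φ=45°, α=60°
  direction (0.5000, 0.8660); cell (7,3); t to first gridline: x 0.3200, y 0.7852 (then +2.0000 / +1.1547)
    (8,3) via x @ 0.3200  # hit
  → r_3 = 0.3200
beam 4: φ=135°, α=150°
  direction (-0.8660, 0.5000); cell (7,3); t to first gridline: x 0.9699, y 1.3600 (then +1.1547 / +2.0000)
    (6,3) via x @ 0.9699
    (6,4) via y @ 1.3600
    (5,4) via x @ 2.1246  # hit
  → r_4 = 2.1246

ranges = [1.5242, 0.1848, 0.3200, 2.1246]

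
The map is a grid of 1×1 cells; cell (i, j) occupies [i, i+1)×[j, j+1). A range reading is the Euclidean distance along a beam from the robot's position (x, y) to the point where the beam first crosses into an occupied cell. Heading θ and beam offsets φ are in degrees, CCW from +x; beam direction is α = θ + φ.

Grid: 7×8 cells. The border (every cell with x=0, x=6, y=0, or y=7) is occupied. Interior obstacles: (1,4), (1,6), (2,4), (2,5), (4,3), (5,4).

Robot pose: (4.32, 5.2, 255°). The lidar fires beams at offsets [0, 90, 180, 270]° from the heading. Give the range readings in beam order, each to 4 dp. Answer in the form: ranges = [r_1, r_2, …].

ranges = [4.3482, 0.7727, 1.8635, 1.3666]

beam 1: φ=0°, α=255°
  d=(-0.2588,-0.9659)  start (4,5)  tX=1.2364 tY=0.2071  stride 1/|dx|=3.8637 1/|dy|=1.0353
    cross y-line → (4,4), t=0.2071
    cross x-line → (3,4), t=1.2364
    cross y-line → (3,3), t=1.2423
    cross y-line → (3,2), t=2.2776
    cross y-line → (3,1), t=3.3129
    cross y-line → (3,0), t=4.3482 (wall)
  → r_1 = 4.3482
beam 2: φ=90°, α=345°
  d=(0.9659,-0.2588)  start (4,5)  tX=0.7040 tY=0.7727  stride 1/|dx|=1.0353 1/|dy|=3.8637
    cross x-line → (5,5), t=0.7040
    cross y-line → (5,4), t=0.7727 (wall)
  → r_2 = 0.7727
beam 3: φ=180°, α=75°
  d=(0.2588,0.9659)  start (4,5)  tX=2.6273 tY=0.8282  stride 1/|dx|=3.8637 1/|dy|=1.0353
    cross y-line → (4,6), t=0.8282
    cross y-line → (4,7), t=1.8635 (wall)
  → r_3 = 1.8635
beam 4: φ=270°, α=165°
  d=(-0.9659,0.2588)  start (4,5)  tX=0.3313 tY=3.0910  stride 1/|dx|=1.0353 1/|dy|=3.8637
    cross x-line → (3,5), t=0.3313
    cross x-line → (2,5), t=1.3666 (wall)
  → r_4 = 1.3666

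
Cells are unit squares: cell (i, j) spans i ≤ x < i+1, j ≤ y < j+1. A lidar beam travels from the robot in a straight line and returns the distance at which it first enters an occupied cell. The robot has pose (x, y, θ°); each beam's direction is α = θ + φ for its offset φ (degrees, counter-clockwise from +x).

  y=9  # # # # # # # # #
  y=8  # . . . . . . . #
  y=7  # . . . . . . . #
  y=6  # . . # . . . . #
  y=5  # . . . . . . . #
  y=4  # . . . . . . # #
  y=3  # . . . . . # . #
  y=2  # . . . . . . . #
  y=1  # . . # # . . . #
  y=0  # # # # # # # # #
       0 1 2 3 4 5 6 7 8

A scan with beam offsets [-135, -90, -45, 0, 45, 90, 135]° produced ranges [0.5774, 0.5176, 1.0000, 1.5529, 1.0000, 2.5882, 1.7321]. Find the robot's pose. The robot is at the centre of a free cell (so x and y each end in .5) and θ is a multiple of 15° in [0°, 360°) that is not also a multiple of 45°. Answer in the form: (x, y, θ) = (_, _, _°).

Candidates: 51 free-cell centres × 16 headings = 816 poses. Raycast each; keep the one whose scan matches to 4 dp.
  (7.5, 7.5, 195°): beam 1 = 1.0000 ≠ 0.5774 ✗
  (6.5, 1.5, 15°): beam 5 = 2.8868 ≠ 1.0000 ✗
  (7.5, 5.5, 75°): beam 3 = 0.5774 ≠ 1.0000 ✗
  (7.5, 1.5, 255°): beam 1 = 1.7321 ≠ 0.5774 ✗
  (3.5, 3.5, 330°): beam 1 = 2.5882 ≠ 0.5774 ✗
  …
  (7.5, 2.5, 105°): r_1=0.5774, r_2=0.5176, r_3=1.0000, r_4=1.5529, r_5=1.0000, r_6=2.5882, r_7=1.7321 — all match ✓
Only this pose fits every beam.

(x, y, θ) = (7.5, 2.5, 105°)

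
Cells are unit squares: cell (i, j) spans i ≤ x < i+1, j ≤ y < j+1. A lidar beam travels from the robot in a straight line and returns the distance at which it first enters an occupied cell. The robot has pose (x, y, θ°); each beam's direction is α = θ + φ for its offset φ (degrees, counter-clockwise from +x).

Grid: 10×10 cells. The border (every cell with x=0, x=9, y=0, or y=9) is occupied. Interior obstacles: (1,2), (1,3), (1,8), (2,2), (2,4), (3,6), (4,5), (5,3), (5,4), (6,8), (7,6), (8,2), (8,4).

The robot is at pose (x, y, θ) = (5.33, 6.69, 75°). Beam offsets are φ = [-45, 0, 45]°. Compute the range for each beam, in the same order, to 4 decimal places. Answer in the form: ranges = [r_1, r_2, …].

ranges = [4.2378, 2.3915, 2.6674]

beam 1: φ=-45°, α=30°
  cosα=0.8660 sinα=0.5000 | (5,6) | tMaxX 0.7736 tMaxY 0.6200 | tΔX 1.1547 tΔY 2.0000
    t=0.6200 [y] (5,7)
    t=0.7736 [x] (6,7)
    t=1.9283 [x] (7,7)
    t=2.6200 [y] (7,8)
    t=3.0831 [x] (8,8)
    t=4.2378 [x] (9,8) — stop
  → r_1 = 4.2378
beam 2: φ=0°, α=75°
  cosα=0.2588 sinα=0.9659 | (5,6) | tMaxX 2.5887 tMaxY 0.3209 | tΔX 3.8637 tΔY 1.0353
    t=0.3209 [y] (5,7)
    t=1.3562 [y] (5,8)
    t=2.3915 [y] (5,9) — stop
  → r_2 = 2.3915
beam 3: φ=45°, α=120°
  cosα=-0.5000 sinα=0.8660 | (5,6) | tMaxX 0.6600 tMaxY 0.3580 | tΔX 2.0000 tΔY 1.1547
    t=0.3580 [y] (5,7)
    t=0.6600 [x] (4,7)
    t=1.5127 [y] (4,8)
    t=2.6600 [x] (3,8)
    t=2.6674 [y] (3,9) — stop
  → r_3 = 2.6674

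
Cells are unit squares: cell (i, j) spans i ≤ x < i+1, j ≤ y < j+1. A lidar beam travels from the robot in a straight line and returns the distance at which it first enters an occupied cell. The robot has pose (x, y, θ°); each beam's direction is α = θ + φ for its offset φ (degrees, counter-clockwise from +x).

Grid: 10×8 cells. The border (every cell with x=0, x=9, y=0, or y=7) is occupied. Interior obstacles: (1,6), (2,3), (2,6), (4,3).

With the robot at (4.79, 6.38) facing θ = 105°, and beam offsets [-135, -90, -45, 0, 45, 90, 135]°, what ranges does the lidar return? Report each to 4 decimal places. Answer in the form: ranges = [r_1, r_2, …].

ranges = [4.8613, 2.3955, 0.7159, 0.6419, 1.2400, 3.9237, 3.5800]

beam 1: φ=-135°, α=330°
  direction (0.8660, -0.5000); cell (4,6); t to first gridline: x 0.2425, y 0.7600 (then +1.1547 / +2.0000)
    (5,6) via x @ 0.2425
    (5,5) via y @ 0.7600
    (6,5) via x @ 1.3972
    (7,5) via x @ 2.5519
    (7,4) via y @ 2.7600
    (8,4) via x @ 3.7066
    (8,3) via y @ 4.7600
    (9,3) via x @ 4.8613  # hit
  → r_1 = 4.8613
beam 2: φ=-90°, α=15°
  direction (0.9659, 0.2588); cell (4,6); t to first gridline: x 0.2174, y 2.3955 (then +1.0353 / +3.8637)
    (5,6) via x @ 0.2174
    (6,6) via x @ 1.2527
    (7,6) via x @ 2.2880
    (7,7) via y @ 2.3955  # hit
  → r_2 = 2.3955
beam 3: φ=-45°, α=60°
  direction (0.5000, 0.8660); cell (4,6); t to first gridline: x 0.4200, y 0.7159 (then +2.0000 / +1.1547)
    (5,6) via x @ 0.4200
    (5,7) via y @ 0.7159  # hit
  → r_3 = 0.7159
beam 4: φ=0°, α=105°
  direction (-0.2588, 0.9659); cell (4,6); t to first gridline: x 3.0523, y 0.6419 (then +3.8637 / +1.0353)
    (4,7) via y @ 0.6419  # hit
  → r_4 = 0.6419
beam 5: φ=45°, α=150°
  direction (-0.8660, 0.5000); cell (4,6); t to first gridline: x 0.9122, y 1.2400 (then +1.1547 / +2.0000)
    (3,6) via x @ 0.9122
    (3,7) via y @ 1.2400  # hit
  → r_5 = 1.2400
beam 6: φ=90°, α=195°
  direction (-0.9659, -0.2588); cell (4,6); t to first gridline: x 0.8179, y 1.4682 (then +1.0353 / +3.8637)
    (3,6) via x @ 0.8179
    (3,5) via y @ 1.4682
    (2,5) via x @ 1.8531
    (1,5) via x @ 2.8884
    (0,5) via x @ 3.9237  # hit
  → r_6 = 3.9237
beam 7: φ=135°, α=240°
  direction (-0.5000, -0.8660); cell (4,6); t to first gridline: x 1.5800, y 0.4388 (then +2.0000 / +1.1547)
    (4,5) via y @ 0.4388
    (3,5) via x @ 1.5800
    (3,4) via y @ 1.5935
    (3,3) via y @ 2.7482
    (2,3) via x @ 3.5800  # hit
  → r_7 = 3.5800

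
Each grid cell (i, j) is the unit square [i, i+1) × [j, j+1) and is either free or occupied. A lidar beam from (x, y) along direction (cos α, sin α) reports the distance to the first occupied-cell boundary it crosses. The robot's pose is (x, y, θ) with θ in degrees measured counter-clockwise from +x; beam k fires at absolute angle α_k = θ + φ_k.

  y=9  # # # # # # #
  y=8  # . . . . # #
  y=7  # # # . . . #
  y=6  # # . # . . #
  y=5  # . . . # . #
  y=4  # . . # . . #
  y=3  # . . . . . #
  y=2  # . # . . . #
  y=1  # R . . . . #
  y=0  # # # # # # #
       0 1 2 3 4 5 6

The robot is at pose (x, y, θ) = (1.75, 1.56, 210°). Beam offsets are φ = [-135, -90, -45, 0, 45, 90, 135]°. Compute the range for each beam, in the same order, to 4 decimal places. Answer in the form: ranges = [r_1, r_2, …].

ranges = [0.9659, 1.5000, 0.7765, 0.8660, 0.5798, 0.6466, 2.1637]

beam 1: φ=-135°, α=75°
  d=(0.2588,0.9659)  start (1,1)  tX=0.9659 tY=0.4555  stride 1/|dx|=3.8637 1/|dy|=1.0353
    cross y-line → (1,2), t=0.4555
    cross x-line → (2,2), t=0.9659 (wall)
  → r_1 = 0.9659
beam 2: φ=-90°, α=120°
  d=(-0.5000,0.8660)  start (1,1)  tX=1.5000 tY=0.5081  stride 1/|dx|=2.0000 1/|dy|=1.1547
    cross y-line → (1,2), t=0.5081
    cross x-line → (0,2), t=1.5000 (wall)
  → r_2 = 1.5000
beam 3: φ=-45°, α=165°
  d=(-0.9659,0.2588)  start (1,1)  tX=0.7765 tY=1.7000  stride 1/|dx|=1.0353 1/|dy|=3.8637
    cross x-line → (0,1), t=0.7765 (wall)
  → r_3 = 0.7765
beam 4: φ=0°, α=210°
  d=(-0.8660,-0.5000)  start (1,1)  tX=0.8660 tY=1.1200  stride 1/|dx|=1.1547 1/|dy|=2.0000
    cross x-line → (0,1), t=0.8660 (wall)
  → r_4 = 0.8660
beam 5: φ=45°, α=255°
  d=(-0.2588,-0.9659)  start (1,1)  tX=2.8978 tY=0.5798  stride 1/|dx|=3.8637 1/|dy|=1.0353
    cross y-line → (1,0), t=0.5798 (wall)
  → r_5 = 0.5798
beam 6: φ=90°, α=300°
  d=(0.5000,-0.8660)  start (1,1)  tX=0.5000 tY=0.6466  stride 1/|dx|=2.0000 1/|dy|=1.1547
    cross x-line → (2,1), t=0.5000
    cross y-line → (2,0), t=0.6466 (wall)
  → r_6 = 0.6466
beam 7: φ=135°, α=345°
  d=(0.9659,-0.2588)  start (1,1)  tX=0.2588 tY=2.1637  stride 1/|dx|=1.0353 1/|dy|=3.8637
    cross x-line → (2,1), t=0.2588
    cross x-line → (3,1), t=1.2941
    cross y-line → (3,0), t=2.1637 (wall)
  → r_7 = 2.1637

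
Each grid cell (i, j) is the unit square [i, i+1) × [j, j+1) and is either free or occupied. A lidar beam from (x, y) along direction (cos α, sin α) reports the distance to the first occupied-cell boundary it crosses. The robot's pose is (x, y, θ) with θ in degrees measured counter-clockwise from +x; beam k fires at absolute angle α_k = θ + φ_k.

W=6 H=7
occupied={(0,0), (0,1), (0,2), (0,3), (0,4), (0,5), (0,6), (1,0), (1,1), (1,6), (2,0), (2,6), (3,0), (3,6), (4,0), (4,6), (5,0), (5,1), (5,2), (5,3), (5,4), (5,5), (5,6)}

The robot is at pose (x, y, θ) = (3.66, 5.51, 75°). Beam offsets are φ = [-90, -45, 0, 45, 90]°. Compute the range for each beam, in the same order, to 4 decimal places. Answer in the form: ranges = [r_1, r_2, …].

beam 1: φ=-90°, α=345°
  cosα=0.9659 sinα=-0.2588 | (3,5) | tMaxX 0.3520 tMaxY 1.9705 | tΔX 1.0353 tΔY 3.8637
    t=0.3520 [x] (4,5)
    t=1.3873 [x] (5,5) — stop
  → r_1 = 1.3873
beam 2: φ=-45°, α=30°
  cosα=0.8660 sinα=0.5000 | (3,5) | tMaxX 0.3926 tMaxY 0.9800 | tΔX 1.1547 tΔY 2.0000
    t=0.3926 [x] (4,5)
    t=0.9800 [y] (4,6) — stop
  → r_2 = 0.9800
beam 3: φ=0°, α=75°
  cosα=0.2588 sinα=0.9659 | (3,5) | tMaxX 1.3137 tMaxY 0.5073 | tΔX 3.8637 tΔY 1.0353
    t=0.5073 [y] (3,6) — stop
  → r_3 = 0.5073
beam 4: φ=45°, α=120°
  cosα=-0.5000 sinα=0.8660 | (3,5) | tMaxX 1.3200 tMaxY 0.5658 | tΔX 2.0000 tΔY 1.1547
    t=0.5658 [y] (3,6) — stop
  → r_4 = 0.5658
beam 5: φ=90°, α=165°
  cosα=-0.9659 sinα=0.2588 | (3,5) | tMaxX 0.6833 tMaxY 1.8932 | tΔX 1.0353 tΔY 3.8637
    t=0.6833 [x] (2,5)
    t=1.7186 [x] (1,5)
    t=1.8932 [y] (1,6) — stop
  → r_5 = 1.8932

ranges = [1.3873, 0.9800, 0.5073, 0.5658, 1.8932]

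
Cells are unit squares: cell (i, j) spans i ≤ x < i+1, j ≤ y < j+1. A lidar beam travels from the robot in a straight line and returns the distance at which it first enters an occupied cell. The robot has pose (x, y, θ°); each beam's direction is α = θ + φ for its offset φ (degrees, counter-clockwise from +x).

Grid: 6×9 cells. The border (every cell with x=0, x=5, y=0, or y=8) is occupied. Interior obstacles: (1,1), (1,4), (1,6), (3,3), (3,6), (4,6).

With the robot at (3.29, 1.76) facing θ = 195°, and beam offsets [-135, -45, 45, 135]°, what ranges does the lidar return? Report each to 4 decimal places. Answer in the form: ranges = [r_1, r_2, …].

ranges = [3.4200, 2.6443, 0.8776, 1.5200]

beam 1: φ=-135°, α=60°
  cosα=0.5000 sinα=0.8660 | (3,1) | tMaxX 1.4200 tMaxY 0.2771 | tΔX 2.0000 tΔY 1.1547
    t=0.2771 [y] (3,2)
    t=1.4200 [x] (4,2)
    t=1.4318 [y] (4,3)
    t=2.5865 [y] (4,4)
    t=3.4200 [x] (5,4) — stop
  → r_1 = 3.4200
beam 2: φ=-45°, α=150°
  cosα=-0.8660 sinα=0.5000 | (3,1) | tMaxX 0.3349 tMaxY 0.4800 | tΔX 1.1547 tΔY 2.0000
    t=0.3349 [x] (2,1)
    t=0.4800 [y] (2,2)
    t=1.4896 [x] (1,2)
    t=2.4800 [y] (1,3)
    t=2.6443 [x] (0,3) — stop
  → r_2 = 2.6443
beam 3: φ=45°, α=240°
  cosα=-0.5000 sinα=-0.8660 | (3,1) | tMaxX 0.5800 tMaxY 0.8776 | tΔX 2.0000 tΔY 1.1547
    t=0.5800 [x] (2,1)
    t=0.8776 [y] (2,0) — stop
  → r_3 = 0.8776
beam 4: φ=135°, α=330°
  cosα=0.8660 sinα=-0.5000 | (3,1) | tMaxX 0.8198 tMaxY 1.5200 | tΔX 1.1547 tΔY 2.0000
    t=0.8198 [x] (4,1)
    t=1.5200 [y] (4,0) — stop
  → r_4 = 1.5200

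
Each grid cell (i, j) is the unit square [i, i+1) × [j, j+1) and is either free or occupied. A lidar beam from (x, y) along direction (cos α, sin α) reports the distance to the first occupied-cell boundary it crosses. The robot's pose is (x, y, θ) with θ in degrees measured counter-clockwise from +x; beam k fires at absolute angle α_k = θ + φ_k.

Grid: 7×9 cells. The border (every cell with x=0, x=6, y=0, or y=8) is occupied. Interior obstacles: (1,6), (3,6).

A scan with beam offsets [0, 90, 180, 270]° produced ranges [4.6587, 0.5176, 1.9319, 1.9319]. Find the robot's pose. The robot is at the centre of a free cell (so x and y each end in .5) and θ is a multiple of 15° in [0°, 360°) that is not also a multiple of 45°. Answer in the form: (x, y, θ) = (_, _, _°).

Candidates: 33 free-cell centres × 16 headings = 528 poses. Raycast each; keep the one whose scan matches to 4 dp.
  (3.5, 5.5, 165°): beam 1 = 1.9319 ≠ 4.6587 ✗
  (5.5, 5.5, 345°): beam 1 = 0.5176 ≠ 4.6587 ✗
  (2.5, 4.5, 165°): beam 1 = 1.5529 ≠ 4.6587 ✗
  (3.5, 5.5, 210°): beam 1 = 2.8868 ≠ 4.6587 ✗
  …
  (5.5, 5.5, 255°): r_1=4.6587, r_2=0.5176, r_3=1.9319, r_4=1.9319 — all match ✓
Only this pose fits every beam.

(x, y, θ) = (5.5, 5.5, 255°)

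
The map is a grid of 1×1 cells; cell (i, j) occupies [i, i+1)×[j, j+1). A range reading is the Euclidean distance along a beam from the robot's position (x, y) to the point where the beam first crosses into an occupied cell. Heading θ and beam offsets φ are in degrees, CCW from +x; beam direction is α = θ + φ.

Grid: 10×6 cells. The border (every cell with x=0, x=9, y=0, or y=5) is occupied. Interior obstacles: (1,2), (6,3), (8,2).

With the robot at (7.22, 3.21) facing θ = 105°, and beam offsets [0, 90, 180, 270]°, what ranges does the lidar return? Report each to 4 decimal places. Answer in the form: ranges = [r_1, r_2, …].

ranges = [1.8531, 0.2278, 2.2880, 1.8428]

beam 1: φ=0°, α=105°
  d=(-0.2588,0.9659)  start (7,3)  tX=0.8500 tY=0.8179  stride 1/|dx|=3.8637 1/|dy|=1.0353
    cross y-line → (7,4), t=0.8179
    cross x-line → (6,4), t=0.8500
    cross y-line → (6,5), t=1.8531 (wall)
  → r_1 = 1.8531
beam 2: φ=90°, α=195°
  d=(-0.9659,-0.2588)  start (7,3)  tX=0.2278 tY=0.8114  stride 1/|dx|=1.0353 1/|dy|=3.8637
    cross x-line → (6,3), t=0.2278 (wall)
  → r_2 = 0.2278
beam 3: φ=180°, α=285°
  d=(0.2588,-0.9659)  start (7,3)  tX=3.0137 tY=0.2174  stride 1/|dx|=3.8637 1/|dy|=1.0353
    cross y-line → (7,2), t=0.2174
    cross y-line → (7,1), t=1.2527
    cross y-line → (7,0), t=2.2880 (wall)
  → r_3 = 2.2880
beam 4: φ=270°, α=15°
  d=(0.9659,0.2588)  start (7,3)  tX=0.8075 tY=3.0523  stride 1/|dx|=1.0353 1/|dy|=3.8637
    cross x-line → (8,3), t=0.8075
    cross x-line → (9,3), t=1.8428 (wall)
  → r_4 = 1.8428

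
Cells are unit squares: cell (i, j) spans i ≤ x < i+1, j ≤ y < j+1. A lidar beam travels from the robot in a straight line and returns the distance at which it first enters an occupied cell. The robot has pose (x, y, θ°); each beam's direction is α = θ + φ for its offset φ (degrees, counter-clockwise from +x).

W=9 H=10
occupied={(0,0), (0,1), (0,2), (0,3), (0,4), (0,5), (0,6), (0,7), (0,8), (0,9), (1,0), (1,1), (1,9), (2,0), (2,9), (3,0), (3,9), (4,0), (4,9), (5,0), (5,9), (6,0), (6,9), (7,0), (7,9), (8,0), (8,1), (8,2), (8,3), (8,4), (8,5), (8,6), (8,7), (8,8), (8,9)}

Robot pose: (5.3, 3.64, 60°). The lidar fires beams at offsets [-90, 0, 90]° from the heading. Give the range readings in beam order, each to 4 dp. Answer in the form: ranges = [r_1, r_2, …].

beam 1: φ=-90°, α=330°
  direction (0.8660, -0.5000); cell (5,3); t to first gridline: x 0.8083, y 1.2800 (then +1.1547 / +2.0000)
    (6,3) via x @ 0.8083
    (6,2) via y @ 1.2800
    (7,2) via x @ 1.9630
    (8,2) via x @ 3.1177  # hit
  → r_1 = 3.1177
beam 2: φ=0°, α=60°
  direction (0.5000, 0.8660); cell (5,3); t to first gridline: x 1.4000, y 0.4157 (then +2.0000 / +1.1547)
    (5,4) via y @ 0.4157
    (6,4) via x @ 1.4000
    (6,5) via y @ 1.5704
    (6,6) via y @ 2.7251
    (7,6) via x @ 3.4000
    (7,7) via y @ 3.8798
    (7,8) via y @ 5.0345
    (8,8) via x @ 5.4000  # hit
  → r_2 = 5.4000
beam 3: φ=90°, α=150°
  direction (-0.8660, 0.5000); cell (5,3); t to first gridline: x 0.3464, y 0.7200 (then +1.1547 / +2.0000)
    (4,3) via x @ 0.3464
    (4,4) via y @ 0.7200
    (3,4) via x @ 1.5011
    (2,4) via x @ 2.6558
    (2,5) via y @ 2.7200
    (1,5) via x @ 3.8105
    (1,6) via y @ 4.7200
    (0,6) via x @ 4.9652  # hit
  → r_3 = 4.9652

ranges = [3.1177, 5.4000, 4.9652]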